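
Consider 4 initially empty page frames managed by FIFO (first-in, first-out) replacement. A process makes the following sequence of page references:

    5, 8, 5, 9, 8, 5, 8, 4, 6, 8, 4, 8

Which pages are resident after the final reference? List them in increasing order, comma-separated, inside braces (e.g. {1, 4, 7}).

5 -> miss, frames [5]
8 -> miss, frames [5, 8]
5 -> hit
9 -> miss, frames [5, 8, 9]
8 -> hit
5 -> hit
8 -> hit
4 -> miss, frames [5, 8, 9, 4]
6 -> miss, evict 5, frames [8, 9, 4, 6]
8 -> hit
4 -> hit
8 -> hit

{4, 6, 8, 9}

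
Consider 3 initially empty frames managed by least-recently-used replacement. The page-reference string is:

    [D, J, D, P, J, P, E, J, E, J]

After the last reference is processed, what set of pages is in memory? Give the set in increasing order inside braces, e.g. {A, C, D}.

D -> miss, frames [D]
J -> miss, frames [D, J]
D -> hit
P -> miss, frames [J, D, P]
J -> hit
P -> hit
E -> miss, evict D, frames [J, P, E]
J -> hit
E -> hit
J -> hit

{E, J, P}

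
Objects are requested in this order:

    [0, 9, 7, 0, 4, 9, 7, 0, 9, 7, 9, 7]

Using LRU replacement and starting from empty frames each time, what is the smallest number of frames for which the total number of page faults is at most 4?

4

f=1: 12 faults
f=2: 10 faults
f=3: 7 faults
f=4: 4 faults
Smallest f with faults ≤ 4 is 4.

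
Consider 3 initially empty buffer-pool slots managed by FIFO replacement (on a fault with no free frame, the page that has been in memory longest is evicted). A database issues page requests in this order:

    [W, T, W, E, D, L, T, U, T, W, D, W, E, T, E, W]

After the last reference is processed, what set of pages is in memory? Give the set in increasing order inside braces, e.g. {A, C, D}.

{E, T, W}

W → miss, frames [W]
T → miss, frames [W, T]
W → hit
E → miss, frames [W, T, E]
D → miss, evict W, frames [T, E, D]
L → miss, evict T, frames [E, D, L]
T → miss, evict E, frames [D, L, T]
U → miss, evict D, frames [L, T, U]
T → hit
W → miss, evict L, frames [T, U, W]
D → miss, evict T, frames [U, W, D]
W → hit
E → miss, evict U, frames [W, D, E]
T → miss, evict W, frames [D, E, T]
E → hit
W → miss, evict D, frames [E, T, W]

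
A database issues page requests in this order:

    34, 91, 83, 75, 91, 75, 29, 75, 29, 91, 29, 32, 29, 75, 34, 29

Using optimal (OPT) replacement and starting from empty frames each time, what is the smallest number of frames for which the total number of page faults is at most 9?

f=1: 16 faults
f=2: 9 faults
f=3: 7 faults
f=4: 6 faults
f=5: 6 faults
f=6: 6 faults
Smallest f with faults ≤ 9 is 2.

2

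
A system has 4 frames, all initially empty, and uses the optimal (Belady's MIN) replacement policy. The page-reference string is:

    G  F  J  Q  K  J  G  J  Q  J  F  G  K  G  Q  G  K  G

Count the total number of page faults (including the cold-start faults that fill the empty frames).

G → fault, frames [G]
F → fault, frames [G, F]
J → fault, frames [G, F, J]
Q → fault, frames [G, F, J, Q]
K → fault, evict F, frames [G, J, Q, K]
J → hit
G → hit
J → hit
Q → hit
J → hit
F → fault, evict J, frames [G, Q, K, F]
G → hit
K → hit
G → hit
Q → hit
G → hit
K → hit
G → hit
Page faults: 6.

6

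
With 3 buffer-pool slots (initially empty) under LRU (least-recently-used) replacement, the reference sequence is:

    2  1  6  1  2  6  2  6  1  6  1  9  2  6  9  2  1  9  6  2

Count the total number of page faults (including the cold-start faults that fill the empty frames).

9

2 → fault, frames (2)
1 → fault, frames (2 1)
6 → fault, frames (2 1 6)
1 → hit
2 → hit
6 → hit
2 → hit
6 → hit
1 → hit
6 → hit
1 → hit
9 → fault, evict 2, frames (6 1 9)
2 → fault, evict 6, frames (1 9 2)
6 → fault, evict 1, frames (9 2 6)
9 → hit
2 → hit
1 → fault, evict 6, frames (9 2 1)
9 → hit
6 → fault, evict 2, frames (1 9 6)
2 → fault, evict 1, frames (9 6 2)
Page faults: 9.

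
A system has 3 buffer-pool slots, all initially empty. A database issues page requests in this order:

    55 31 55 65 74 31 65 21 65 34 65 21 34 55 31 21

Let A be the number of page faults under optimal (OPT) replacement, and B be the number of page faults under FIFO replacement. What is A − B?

-2

Under OPT: F F . F F . . F . F . . . F F . → 8 faults.
Under FIFO: F F . F F . . F . F F . . F F F → 10 faults.
A − B = 8 − 10 = -2.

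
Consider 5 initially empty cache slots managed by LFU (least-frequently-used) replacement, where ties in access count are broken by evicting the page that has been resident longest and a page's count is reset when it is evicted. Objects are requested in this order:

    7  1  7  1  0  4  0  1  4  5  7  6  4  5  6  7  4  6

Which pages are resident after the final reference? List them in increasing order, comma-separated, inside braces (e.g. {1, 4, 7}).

7 → fault, frames (7)
1 → fault, frames (7 1)
7 → hit
1 → hit
0 → fault, frames (7 1 0)
4 → fault, frames (7 1 0 4)
0 → hit
1 → hit
4 → hit
5 → fault, frames (7 1 0 4 5)
7 → hit
6 → fault, evict 5, frames (7 1 0 4 6)
4 → hit
5 → fault, evict 6, frames (7 1 0 4 5)
6 → fault, evict 5, frames (7 1 0 4 6)
7 → hit
4 → hit
6 → hit

{0, 1, 4, 6, 7}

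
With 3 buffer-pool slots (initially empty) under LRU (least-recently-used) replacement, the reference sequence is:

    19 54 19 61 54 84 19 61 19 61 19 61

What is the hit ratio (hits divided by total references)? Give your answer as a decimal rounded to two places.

0.50

19 -> miss, frames (19)
54 -> miss, frames (19 54)
19 -> hit
61 -> miss, frames (54 19 61)
54 -> hit
84 -> miss, evict 19, frames (61 54 84)
19 -> miss, evict 61, frames (54 84 19)
61 -> miss, evict 54, frames (84 19 61)
19 -> hit
61 -> hit
19 -> hit
61 -> hit
Hits: 6 of 12 references → 6/12 = 0.5000.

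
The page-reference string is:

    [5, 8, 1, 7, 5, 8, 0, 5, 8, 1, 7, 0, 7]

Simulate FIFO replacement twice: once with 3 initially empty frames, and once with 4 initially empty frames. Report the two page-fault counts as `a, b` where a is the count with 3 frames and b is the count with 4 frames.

9, 10

3 frames: F F F F F F F . . F F . . → 9 faults.
4 frames: F F F F . . F F F F F F . → 10 faults.
10 > 9: adding a frame increased faults — Belady's anomaly.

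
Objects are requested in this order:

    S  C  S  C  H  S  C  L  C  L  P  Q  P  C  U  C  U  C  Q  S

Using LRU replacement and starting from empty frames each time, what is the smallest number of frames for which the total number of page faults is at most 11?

3

f=1: 20 faults
f=2: 12 faults
f=3: 10 faults
f=4: 8 faults
f=5: 8 faults
f=6: 7 faults
f=7: 7 faults
Smallest f with faults ≤ 11 is 3.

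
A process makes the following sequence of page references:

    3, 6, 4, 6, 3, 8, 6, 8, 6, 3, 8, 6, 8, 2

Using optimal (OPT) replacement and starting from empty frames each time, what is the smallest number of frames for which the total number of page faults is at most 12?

2

f=1: 14 faults
f=2: 8 faults
f=3: 5 faults
f=4: 5 faults
f=5: 5 faults
Smallest f with faults ≤ 12 is 2.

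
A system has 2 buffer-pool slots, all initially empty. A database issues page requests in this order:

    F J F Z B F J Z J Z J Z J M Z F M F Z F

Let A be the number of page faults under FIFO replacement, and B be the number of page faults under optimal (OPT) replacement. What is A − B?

1

Under FIFO: F F . F F F F F . . . . . F . F . . F . → 10 faults.
Under OPT: F F . F F . F F . . . . . F . F . . F . → 9 faults.
A − B = 10 − 9 = 1.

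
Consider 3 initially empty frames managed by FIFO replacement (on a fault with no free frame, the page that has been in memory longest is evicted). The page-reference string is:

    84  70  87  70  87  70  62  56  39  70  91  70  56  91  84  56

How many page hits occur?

84: fault, frames (84)
70: fault, frames (84 70)
87: fault, frames (84 70 87)
70: hit
87: hit
70: hit
62: fault, evict 84, frames (70 87 62)
56: fault, evict 70, frames (87 62 56)
39: fault, evict 87, frames (62 56 39)
70: fault, evict 62, frames (56 39 70)
91: fault, evict 56, frames (39 70 91)
70: hit
56: fault, evict 39, frames (70 91 56)
91: hit
84: fault, evict 70, frames (91 56 84)
56: hit
Hits: 6.

6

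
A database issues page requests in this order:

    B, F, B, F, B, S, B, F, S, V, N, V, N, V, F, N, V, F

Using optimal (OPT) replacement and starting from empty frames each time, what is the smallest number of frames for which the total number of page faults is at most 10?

2

f=1: 18 faults
f=2: 8 faults
f=3: 5 faults
f=4: 5 faults
f=5: 5 faults
Smallest f with faults ≤ 10 is 2.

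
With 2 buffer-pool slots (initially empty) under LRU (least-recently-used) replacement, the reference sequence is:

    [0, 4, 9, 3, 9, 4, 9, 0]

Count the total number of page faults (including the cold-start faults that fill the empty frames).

6

0 → fault, frames [0]
4 → fault, frames [0, 4]
9 → fault, evict 0, frames [4, 9]
3 → fault, evict 4, frames [9, 3]
9 → hit
4 → fault, evict 3, frames [9, 4]
9 → hit
0 → fault, evict 4, frames [9, 0]
Page faults: 6.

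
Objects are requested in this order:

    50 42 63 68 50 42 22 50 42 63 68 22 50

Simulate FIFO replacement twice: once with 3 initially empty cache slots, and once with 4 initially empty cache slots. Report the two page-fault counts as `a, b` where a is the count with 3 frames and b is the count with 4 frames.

10, 11

3 frames: F F F F F F F . . F F . F → 10 faults.
4 frames: F F F F . . F F F F F F F → 11 faults.
11 > 10: adding a frame increased faults — Belady's anomaly.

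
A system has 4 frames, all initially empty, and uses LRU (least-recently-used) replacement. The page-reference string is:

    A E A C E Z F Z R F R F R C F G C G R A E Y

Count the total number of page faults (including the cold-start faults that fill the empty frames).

A → fault, frames [A]
E → fault, frames [A, E]
A → hit
C → fault, frames [E, A, C]
E → hit
Z → fault, frames [A, C, E, Z]
F → fault, evict A, frames [C, E, Z, F]
Z → hit
R → fault, evict C, frames [E, F, Z, R]
F → hit
R → hit
F → hit
R → hit
C → fault, evict E, frames [Z, F, R, C]
F → hit
G → fault, evict Z, frames [R, C, F, G]
C → hit
G → hit
R → hit
A → fault, evict F, frames [C, G, R, A]
E → fault, evict C, frames [G, R, A, E]
Y → fault, evict G, frames [R, A, E, Y]
Page faults: 11.

11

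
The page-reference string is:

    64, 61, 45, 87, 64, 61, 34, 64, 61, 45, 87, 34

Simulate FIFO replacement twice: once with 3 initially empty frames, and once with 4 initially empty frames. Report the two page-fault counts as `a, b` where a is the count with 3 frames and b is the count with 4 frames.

9, 10

3 frames: F F F F F F F . . F F . → 9 faults.
4 frames: F F F F . . F F F F F F → 10 faults.
10 > 9: adding a frame increased faults — Belady's anomaly.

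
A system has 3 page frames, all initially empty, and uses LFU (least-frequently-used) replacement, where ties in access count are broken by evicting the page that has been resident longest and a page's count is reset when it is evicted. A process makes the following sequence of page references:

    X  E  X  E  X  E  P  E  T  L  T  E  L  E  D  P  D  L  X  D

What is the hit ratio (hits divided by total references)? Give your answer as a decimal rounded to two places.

X: miss, frames (X)
E: miss, frames (X E)
X: hit
E: hit
X: hit
E: hit
P: miss, frames (X E P)
E: hit
T: miss, evict P, frames (X E T)
L: miss, evict T, frames (X E L)
T: miss, evict L, frames (X E T)
E: hit
L: miss, evict T, frames (X E L)
E: hit
D: miss, evict L, frames (X E D)
P: miss, evict D, frames (X E P)
D: miss, evict P, frames (X E D)
L: miss, evict D, frames (X E L)
X: hit
D: miss, evict L, frames (X E D)
Hits: 8 of 20 references → 8/20 = 0.4000.

0.40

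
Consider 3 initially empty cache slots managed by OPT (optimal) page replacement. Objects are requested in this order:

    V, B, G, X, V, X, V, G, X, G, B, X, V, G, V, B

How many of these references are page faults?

6

V: miss, frames {V}
B: miss, frames {V,B}
G: miss, frames {V,B,G}
X: miss, evict B, frames {V,G,X}
V: hit
X: hit
V: hit
G: hit
X: hit
G: hit
B: miss, evict G, frames {V,X,B}
X: hit
V: hit
G: miss, evict X, frames {V,B,G}
V: hit
B: hit
Page faults: 6.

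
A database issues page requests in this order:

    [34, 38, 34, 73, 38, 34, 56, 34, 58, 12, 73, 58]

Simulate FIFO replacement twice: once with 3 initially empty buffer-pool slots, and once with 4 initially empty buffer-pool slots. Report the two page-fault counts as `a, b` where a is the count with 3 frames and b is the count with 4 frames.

3 frames: F F . F . . F F F F F . → 8 faults.
4 frames: F F . F . . F . F F . . → 6 faults.
6 < 8: adding a frame reduced faults, as is typical.

8, 6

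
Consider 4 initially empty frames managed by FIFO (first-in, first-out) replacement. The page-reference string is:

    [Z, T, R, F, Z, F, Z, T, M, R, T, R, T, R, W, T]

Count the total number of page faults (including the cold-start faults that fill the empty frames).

Z → miss, frames (Z)
T → miss, frames (Z T)
R → miss, frames (Z T R)
F → miss, frames (Z T R F)
Z → hit
F → hit
Z → hit
T → hit
M → miss, evict Z, frames (T R F M)
R → hit
T → hit
R → hit
T → hit
R → hit
W → miss, evict T, frames (R F M W)
T → miss, evict R, frames (F M W T)
Page faults: 7.

7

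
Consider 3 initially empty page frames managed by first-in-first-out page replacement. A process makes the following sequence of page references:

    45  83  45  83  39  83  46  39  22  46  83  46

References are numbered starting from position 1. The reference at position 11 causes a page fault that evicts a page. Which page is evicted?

39

pos 1: 45 -> fault, frames (45)
pos 2: 83 -> fault, frames (45 83)
pos 3: 45 -> hit
pos 4: 83 -> hit
pos 5: 39 -> fault, frames (45 83 39)
pos 6: 83 -> hit
pos 7: 46 -> fault, evict 45, frames (83 39 46)
pos 8: 39 -> hit
pos 9: 22 -> fault, evict 83, frames (39 46 22)
pos 10: 46 -> hit
pos 11: 83 -> fault, evict 39, frames (46 22 83)
At position 11, page 39 is evicted.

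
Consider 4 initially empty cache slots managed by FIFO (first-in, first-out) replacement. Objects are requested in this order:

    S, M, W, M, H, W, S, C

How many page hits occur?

3

S: miss, frames (S)
M: miss, frames (S M)
W: miss, frames (S M W)
M: hit
H: miss, frames (S M W H)
W: hit
S: hit
C: miss, evict S, frames (M W H C)
Hits: 3.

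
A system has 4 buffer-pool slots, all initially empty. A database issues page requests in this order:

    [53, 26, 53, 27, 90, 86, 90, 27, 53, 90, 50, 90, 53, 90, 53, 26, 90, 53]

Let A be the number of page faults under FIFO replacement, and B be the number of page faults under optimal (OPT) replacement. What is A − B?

Under FIFO: F F . F F F . . F . F . . . . F F . → 9 faults.
Under OPT: F F . F F F . . . . F . . . . F . . → 7 faults.
A − B = 9 − 7 = 2.

2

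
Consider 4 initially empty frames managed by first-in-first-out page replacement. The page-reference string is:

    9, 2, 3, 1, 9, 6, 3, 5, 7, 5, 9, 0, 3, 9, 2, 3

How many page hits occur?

9: miss, frames (9)
2: miss, frames (9 2)
3: miss, frames (9 2 3)
1: miss, frames (9 2 3 1)
9: hit
6: miss, evict 9, frames (2 3 1 6)
3: hit
5: miss, evict 2, frames (3 1 6 5)
7: miss, evict 3, frames (1 6 5 7)
5: hit
9: miss, evict 1, frames (6 5 7 9)
0: miss, evict 6, frames (5 7 9 0)
3: miss, evict 5, frames (7 9 0 3)
9: hit
2: miss, evict 7, frames (9 0 3 2)
3: hit
Hits: 5.

5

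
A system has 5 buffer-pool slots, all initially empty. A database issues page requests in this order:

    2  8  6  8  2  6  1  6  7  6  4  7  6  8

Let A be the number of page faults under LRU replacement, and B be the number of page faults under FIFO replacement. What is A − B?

1

Under LRU: F F F . . . F . F . F . . F → 7 faults.
Under FIFO: F F F . . . F . F . F . . . → 6 faults.
A − B = 7 − 6 = 1.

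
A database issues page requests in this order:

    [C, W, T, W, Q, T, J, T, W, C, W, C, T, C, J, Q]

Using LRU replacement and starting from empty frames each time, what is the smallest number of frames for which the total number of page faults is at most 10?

3

f=1: 16 faults
f=2: 11 faults
f=3: 9 faults
f=4: 7 faults
f=5: 5 faults
Smallest f with faults ≤ 10 is 3.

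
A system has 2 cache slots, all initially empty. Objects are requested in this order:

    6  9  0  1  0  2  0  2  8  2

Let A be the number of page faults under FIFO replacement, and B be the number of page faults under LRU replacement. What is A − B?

2

Under FIFO: F F F F . F F . F F → 8 faults.
Under LRU: F F F F . F . . F . → 6 faults.
A − B = 8 − 6 = 2.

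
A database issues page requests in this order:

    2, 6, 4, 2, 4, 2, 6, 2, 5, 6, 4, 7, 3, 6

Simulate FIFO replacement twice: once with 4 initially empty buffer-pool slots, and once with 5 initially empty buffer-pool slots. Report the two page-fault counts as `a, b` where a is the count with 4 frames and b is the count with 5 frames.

7, 6

4 frames: F F F . . . . . F . . F F F → 7 faults.
5 frames: F F F . . . . . F . . F F . → 6 faults.
6 < 7: adding a frame reduced faults, as is typical.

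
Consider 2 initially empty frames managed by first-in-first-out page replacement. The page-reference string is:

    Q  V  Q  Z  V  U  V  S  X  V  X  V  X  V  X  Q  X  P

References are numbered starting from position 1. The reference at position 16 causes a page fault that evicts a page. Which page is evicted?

pos 1: Q -> fault, frames (Q)
pos 2: V -> fault, frames (Q V)
pos 3: Q -> hit
pos 4: Z -> fault, evict Q, frames (V Z)
pos 5: V -> hit
pos 6: U -> fault, evict V, frames (Z U)
pos 7: V -> fault, evict Z, frames (U V)
pos 8: S -> fault, evict U, frames (V S)
pos 9: X -> fault, evict V, frames (S X)
pos 10: V -> fault, evict S, frames (X V)
pos 11: X -> hit
pos 12: V -> hit
pos 13: X -> hit
pos 14: V -> hit
pos 15: X -> hit
pos 16: Q -> fault, evict X, frames (V Q)
At position 16, page X is evicted.

X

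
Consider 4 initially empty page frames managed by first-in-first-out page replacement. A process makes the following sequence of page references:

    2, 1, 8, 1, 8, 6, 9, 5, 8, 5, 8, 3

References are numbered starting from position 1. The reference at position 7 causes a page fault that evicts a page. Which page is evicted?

pos 1: 2 → miss, frames (2)
pos 2: 1 → miss, frames (2 1)
pos 3: 8 → miss, frames (2 1 8)
pos 4: 1 → hit
pos 5: 8 → hit
pos 6: 6 → miss, frames (2 1 8 6)
pos 7: 9 → miss, evict 2, frames (1 8 6 9)
At position 7, page 2 is evicted.

2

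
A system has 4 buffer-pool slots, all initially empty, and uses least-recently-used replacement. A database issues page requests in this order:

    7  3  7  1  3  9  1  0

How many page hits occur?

7 -> miss, frames {7}
3 -> miss, frames {7,3}
7 -> hit
1 -> miss, frames {3,7,1}
3 -> hit
9 -> miss, frames {7,1,3,9}
1 -> hit
0 -> miss, evict 7, frames {3,9,1,0}
Hits: 3.

3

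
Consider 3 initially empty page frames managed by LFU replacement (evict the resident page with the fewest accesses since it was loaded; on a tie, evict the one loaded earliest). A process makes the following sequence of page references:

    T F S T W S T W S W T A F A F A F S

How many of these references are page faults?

T -> miss, frames [T]
F -> miss, frames [T, F]
S -> miss, frames [T, F, S]
T -> hit
W -> miss, evict F, frames [T, S, W]
S -> hit
T -> hit
W -> hit
S -> hit
W -> hit
T -> hit
A -> miss, evict S, frames [T, W, A]
F -> miss, evict A, frames [T, W, F]
A -> miss, evict F, frames [T, W, A]
F -> miss, evict A, frames [T, W, F]
A -> miss, evict F, frames [T, W, A]
F -> miss, evict A, frames [T, W, F]
S -> miss, evict F, frames [T, W, S]
Page faults: 11.

11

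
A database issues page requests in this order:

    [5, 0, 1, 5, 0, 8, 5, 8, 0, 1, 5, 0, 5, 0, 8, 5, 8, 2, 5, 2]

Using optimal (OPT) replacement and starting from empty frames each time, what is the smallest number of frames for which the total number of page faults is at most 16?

f=1: 20 faults
f=2: 10 faults
f=3: 7 faults
f=4: 5 faults
f=5: 5 faults
Smallest f with faults ≤ 16 is 2.

2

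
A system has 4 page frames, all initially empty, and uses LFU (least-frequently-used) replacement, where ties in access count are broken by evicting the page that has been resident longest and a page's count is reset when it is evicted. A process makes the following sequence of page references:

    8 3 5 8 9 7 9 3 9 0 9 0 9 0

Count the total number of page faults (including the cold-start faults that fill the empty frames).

8 -> miss, frames (8)
3 -> miss, frames (8 3)
5 -> miss, frames (8 3 5)
8 -> hit
9 -> miss, frames (8 3 5 9)
7 -> miss, evict 3, frames (8 5 9 7)
9 -> hit
3 -> miss, evict 5, frames (8 9 7 3)
9 -> hit
0 -> miss, evict 7, frames (8 9 3 0)
9 -> hit
0 -> hit
9 -> hit
0 -> hit
Page faults: 7.

7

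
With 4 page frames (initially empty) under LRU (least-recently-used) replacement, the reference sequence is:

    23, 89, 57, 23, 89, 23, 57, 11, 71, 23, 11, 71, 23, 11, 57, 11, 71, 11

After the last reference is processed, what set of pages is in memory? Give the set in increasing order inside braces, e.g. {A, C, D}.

{11, 23, 57, 71}

23: fault, frames [23]
89: fault, frames [23, 89]
57: fault, frames [23, 89, 57]
23: hit
89: hit
23: hit
57: hit
11: fault, frames [89, 23, 57, 11]
71: fault, evict 89, frames [23, 57, 11, 71]
23: hit
11: hit
71: hit
23: hit
11: hit
57: hit
11: hit
71: hit
11: hit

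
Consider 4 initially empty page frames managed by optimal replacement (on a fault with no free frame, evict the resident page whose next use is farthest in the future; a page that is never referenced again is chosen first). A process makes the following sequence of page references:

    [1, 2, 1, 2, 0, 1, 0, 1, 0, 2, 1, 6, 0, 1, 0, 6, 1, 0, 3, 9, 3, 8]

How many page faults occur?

7

1 → fault, frames (1)
2 → fault, frames (1 2)
1 → hit
2 → hit
0 → fault, frames (1 2 0)
1 → hit
0 → hit
1 → hit
0 → hit
2 → hit
1 → hit
6 → fault, frames (1 2 0 6)
0 → hit
1 → hit
0 → hit
6 → hit
1 → hit
0 → hit
3 → fault, evict 6, frames (1 2 0 3)
9 → fault, evict 0, frames (1 2 3 9)
3 → hit
8 → fault, evict 9, frames (1 2 3 8)
Page faults: 7.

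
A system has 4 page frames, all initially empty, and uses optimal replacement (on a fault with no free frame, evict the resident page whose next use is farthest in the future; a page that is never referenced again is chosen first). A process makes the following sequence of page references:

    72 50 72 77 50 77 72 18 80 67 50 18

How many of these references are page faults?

72: fault, frames [72]
50: fault, frames [72, 50]
72: hit
77: fault, frames [72, 50, 77]
50: hit
77: hit
72: hit
18: fault, frames [72, 50, 77, 18]
80: fault, evict 77, frames [72, 50, 18, 80]
67: fault, evict 80, frames [72, 50, 18, 67]
50: hit
18: hit
Page faults: 6.

6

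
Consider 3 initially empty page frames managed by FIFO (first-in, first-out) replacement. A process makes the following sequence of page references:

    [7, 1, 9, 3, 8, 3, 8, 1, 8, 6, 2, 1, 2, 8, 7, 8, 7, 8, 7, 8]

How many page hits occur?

7 → fault, frames {7}
1 → fault, frames {7,1}
9 → fault, frames {7,1,9}
3 → fault, evict 7, frames {1,9,3}
8 → fault, evict 1, frames {9,3,8}
3 → hit
8 → hit
1 → fault, evict 9, frames {3,8,1}
8 → hit
6 → fault, evict 3, frames {8,1,6}
2 → fault, evict 8, frames {1,6,2}
1 → hit
2 → hit
8 → fault, evict 1, frames {6,2,8}
7 → fault, evict 6, frames {2,8,7}
8 → hit
7 → hit
8 → hit
7 → hit
8 → hit
Hits: 10.

10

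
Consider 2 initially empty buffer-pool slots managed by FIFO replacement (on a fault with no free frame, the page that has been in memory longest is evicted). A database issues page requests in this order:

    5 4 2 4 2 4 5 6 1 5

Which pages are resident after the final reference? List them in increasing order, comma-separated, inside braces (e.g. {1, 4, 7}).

{1, 5}

5: fault, frames [5]
4: fault, frames [5, 4]
2: fault, evict 5, frames [4, 2]
4: hit
2: hit
4: hit
5: fault, evict 4, frames [2, 5]
6: fault, evict 2, frames [5, 6]
1: fault, evict 5, frames [6, 1]
5: fault, evict 6, frames [1, 5]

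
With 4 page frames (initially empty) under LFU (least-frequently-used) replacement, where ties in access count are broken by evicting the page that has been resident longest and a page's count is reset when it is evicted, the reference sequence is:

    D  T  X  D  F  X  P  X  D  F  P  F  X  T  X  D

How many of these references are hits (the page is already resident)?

D → miss, frames (D)
T → miss, frames (D T)
X → miss, frames (D T X)
D → hit
F → miss, frames (D T X F)
X → hit
P → miss, evict T, frames (D X F P)
X → hit
D → hit
F → hit
P → hit
F → hit
X → hit
T → miss, evict P, frames (D X F T)
X → hit
D → hit
Hits: 10.

10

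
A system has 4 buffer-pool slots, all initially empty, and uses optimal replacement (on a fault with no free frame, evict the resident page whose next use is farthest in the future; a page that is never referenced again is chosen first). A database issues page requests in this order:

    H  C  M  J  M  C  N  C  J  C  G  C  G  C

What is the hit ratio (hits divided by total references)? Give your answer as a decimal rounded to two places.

H: miss, frames [H]
C: miss, frames [H, C]
M: miss, frames [H, C, M]
J: miss, frames [H, C, M, J]
M: hit
C: hit
N: miss, evict M, frames [H, C, J, N]
C: hit
J: hit
C: hit
G: miss, evict N, frames [H, C, J, G]
C: hit
G: hit
C: hit
Hits: 8 of 14 references → 8/14 = 0.5714.

0.57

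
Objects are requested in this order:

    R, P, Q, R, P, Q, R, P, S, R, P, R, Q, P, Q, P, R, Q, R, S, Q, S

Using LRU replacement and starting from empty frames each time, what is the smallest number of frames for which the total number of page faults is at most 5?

f=1: 22 faults
f=2: 17 faults
f=3: 6 faults
f=4: 4 faults
Smallest f with faults ≤ 5 is 4.

4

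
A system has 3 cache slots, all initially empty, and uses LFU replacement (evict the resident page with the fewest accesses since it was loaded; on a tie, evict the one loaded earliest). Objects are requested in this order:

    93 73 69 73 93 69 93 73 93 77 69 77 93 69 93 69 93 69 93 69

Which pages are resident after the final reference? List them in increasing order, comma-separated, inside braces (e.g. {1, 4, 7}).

93 → miss, frames {93}
73 → miss, frames {93,73}
69 → miss, frames {93,73,69}
73 → hit
93 → hit
69 → hit
93 → hit
73 → hit
93 → hit
77 → miss, evict 69, frames {93,73,77}
69 → miss, evict 77, frames {93,73,69}
77 → miss, evict 69, frames {93,73,77}
93 → hit
69 → miss, evict 77, frames {93,73,69}
93 → hit
69 → hit
93 → hit
69 → hit
93 → hit
69 → hit

{69, 73, 93}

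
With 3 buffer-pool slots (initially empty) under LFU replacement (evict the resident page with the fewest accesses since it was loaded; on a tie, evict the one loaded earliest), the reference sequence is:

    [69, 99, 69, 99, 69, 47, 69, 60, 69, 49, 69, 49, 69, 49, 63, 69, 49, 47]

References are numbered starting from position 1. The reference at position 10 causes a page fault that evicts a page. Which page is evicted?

60

pos 1: 69 → fault, frames {69}
pos 2: 99 → fault, frames {69,99}
pos 3: 69 → hit
pos 4: 99 → hit
pos 5: 69 → hit
pos 6: 47 → fault, frames {69,99,47}
pos 7: 69 → hit
pos 8: 60 → fault, evict 47, frames {69,99,60}
pos 9: 69 → hit
pos 10: 49 → fault, evict 60, frames {69,99,49}
At position 10, page 60 is evicted.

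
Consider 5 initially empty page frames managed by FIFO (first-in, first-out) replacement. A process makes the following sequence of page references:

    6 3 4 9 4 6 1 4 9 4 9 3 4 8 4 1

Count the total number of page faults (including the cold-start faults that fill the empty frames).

6 → miss, frames [6]
3 → miss, frames [6, 3]
4 → miss, frames [6, 3, 4]
9 → miss, frames [6, 3, 4, 9]
4 → hit
6 → hit
1 → miss, frames [6, 3, 4, 9, 1]
4 → hit
9 → hit
4 → hit
9 → hit
3 → hit
4 → hit
8 → miss, evict 6, frames [3, 4, 9, 1, 8]
4 → hit
1 → hit
Page faults: 6.

6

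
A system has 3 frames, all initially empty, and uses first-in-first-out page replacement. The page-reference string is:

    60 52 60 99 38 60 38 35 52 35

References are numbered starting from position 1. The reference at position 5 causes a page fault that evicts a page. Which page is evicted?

60

pos 1: 60 → fault, frames {60}
pos 2: 52 → fault, frames {60,52}
pos 3: 60 → hit
pos 4: 99 → fault, frames {60,52,99}
pos 5: 38 → fault, evict 60, frames {52,99,38}
At position 5, page 60 is evicted.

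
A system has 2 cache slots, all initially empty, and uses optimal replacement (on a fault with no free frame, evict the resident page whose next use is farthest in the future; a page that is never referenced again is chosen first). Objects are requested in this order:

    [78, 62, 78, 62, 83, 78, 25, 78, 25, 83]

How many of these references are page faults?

78 → fault, frames [78]
62 → fault, frames [78, 62]
78 → hit
62 → hit
83 → fault, evict 62, frames [78, 83]
78 → hit
25 → fault, evict 83, frames [78, 25]
78 → hit
25 → hit
83 → fault, evict 25, frames [78, 83]
Page faults: 5.

5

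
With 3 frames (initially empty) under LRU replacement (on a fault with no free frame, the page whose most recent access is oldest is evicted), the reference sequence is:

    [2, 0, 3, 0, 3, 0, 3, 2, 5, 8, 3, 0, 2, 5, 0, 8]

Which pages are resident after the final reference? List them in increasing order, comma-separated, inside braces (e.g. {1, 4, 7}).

{0, 5, 8}

2 -> fault, frames (2)
0 -> fault, frames (2 0)
3 -> fault, frames (2 0 3)
0 -> hit
3 -> hit
0 -> hit
3 -> hit
2 -> hit
5 -> fault, evict 0, frames (3 2 5)
8 -> fault, evict 3, frames (2 5 8)
3 -> fault, evict 2, frames (5 8 3)
0 -> fault, evict 5, frames (8 3 0)
2 -> fault, evict 8, frames (3 0 2)
5 -> fault, evict 3, frames (0 2 5)
0 -> hit
8 -> fault, evict 2, frames (5 0 8)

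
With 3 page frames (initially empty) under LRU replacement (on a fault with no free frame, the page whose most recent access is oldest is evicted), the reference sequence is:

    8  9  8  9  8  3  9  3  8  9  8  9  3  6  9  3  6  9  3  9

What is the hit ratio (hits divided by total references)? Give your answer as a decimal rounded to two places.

8 -> miss, frames [8]
9 -> miss, frames [8, 9]
8 -> hit
9 -> hit
8 -> hit
3 -> miss, frames [9, 8, 3]
9 -> hit
3 -> hit
8 -> hit
9 -> hit
8 -> hit
9 -> hit
3 -> hit
6 -> miss, evict 8, frames [9, 3, 6]
9 -> hit
3 -> hit
6 -> hit
9 -> hit
3 -> hit
9 -> hit
Hits: 16 of 20 references → 16/20 = 0.8000.

0.80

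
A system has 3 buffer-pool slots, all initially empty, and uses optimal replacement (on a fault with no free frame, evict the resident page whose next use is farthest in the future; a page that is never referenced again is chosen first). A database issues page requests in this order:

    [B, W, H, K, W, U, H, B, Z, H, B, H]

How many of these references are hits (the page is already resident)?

B → fault, frames [B]
W → fault, frames [B, W]
H → fault, frames [B, W, H]
K → fault, evict B, frames [W, H, K]
W → hit
U → fault, evict K, frames [W, H, U]
H → hit
B → fault, evict U, frames [W, H, B]
Z → fault, evict W, frames [H, B, Z]
H → hit
B → hit
H → hit
Hits: 5.

5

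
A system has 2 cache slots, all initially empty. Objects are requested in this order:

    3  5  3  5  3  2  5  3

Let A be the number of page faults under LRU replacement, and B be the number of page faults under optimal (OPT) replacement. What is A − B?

1

Under LRU: F F . . . F F F → 5 faults.
Under OPT: F F . . . F . F → 4 faults.
A − B = 5 − 4 = 1.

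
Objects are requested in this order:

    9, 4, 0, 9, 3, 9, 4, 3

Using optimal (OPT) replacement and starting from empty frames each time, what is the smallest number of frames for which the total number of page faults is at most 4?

3

f=1: 8 faults
f=2: 5 faults
f=3: 4 faults
f=4: 4 faults
Smallest f with faults ≤ 4 is 3.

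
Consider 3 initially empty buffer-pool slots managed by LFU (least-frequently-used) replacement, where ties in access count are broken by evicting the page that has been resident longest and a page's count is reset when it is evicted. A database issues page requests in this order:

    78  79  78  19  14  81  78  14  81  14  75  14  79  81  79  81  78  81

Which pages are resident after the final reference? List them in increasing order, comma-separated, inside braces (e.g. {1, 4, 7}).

{14, 78, 81}

78: miss, frames {78}
79: miss, frames {78,79}
78: hit
19: miss, frames {78,79,19}
14: miss, evict 79, frames {78,19,14}
81: miss, evict 19, frames {78,14,81}
78: hit
14: hit
81: hit
14: hit
75: miss, evict 81, frames {78,14,75}
14: hit
79: miss, evict 75, frames {78,14,79}
81: miss, evict 79, frames {78,14,81}
79: miss, evict 81, frames {78,14,79}
81: miss, evict 79, frames {78,14,81}
78: hit
81: hit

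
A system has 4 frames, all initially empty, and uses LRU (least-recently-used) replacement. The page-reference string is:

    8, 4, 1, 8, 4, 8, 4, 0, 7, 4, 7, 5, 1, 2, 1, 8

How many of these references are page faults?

8 → fault, frames [8]
4 → fault, frames [8, 4]
1 → fault, frames [8, 4, 1]
8 → hit
4 → hit
8 → hit
4 → hit
0 → fault, frames [1, 8, 4, 0]
7 → fault, evict 1, frames [8, 4, 0, 7]
4 → hit
7 → hit
5 → fault, evict 8, frames [0, 4, 7, 5]
1 → fault, evict 0, frames [4, 7, 5, 1]
2 → fault, evict 4, frames [7, 5, 1, 2]
1 → hit
8 → fault, evict 7, frames [5, 2, 1, 8]
Page faults: 9.

9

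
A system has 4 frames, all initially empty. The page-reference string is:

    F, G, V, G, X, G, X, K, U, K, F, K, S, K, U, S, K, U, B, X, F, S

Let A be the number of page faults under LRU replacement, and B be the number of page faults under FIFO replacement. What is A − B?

2

Under LRU: F F F . F . . F F . F . F . . . . . F F F F → 12 faults.
Under FIFO: F F F . F . . F F . F . F . . . . . F F . . → 10 faults.
A − B = 12 − 10 = 2.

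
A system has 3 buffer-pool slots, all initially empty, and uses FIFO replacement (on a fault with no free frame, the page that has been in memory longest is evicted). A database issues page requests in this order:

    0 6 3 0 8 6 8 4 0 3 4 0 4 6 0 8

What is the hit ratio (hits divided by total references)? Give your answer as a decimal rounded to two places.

0: miss, frames (0)
6: miss, frames (0 6)
3: miss, frames (0 6 3)
0: hit
8: miss, evict 0, frames (6 3 8)
6: hit
8: hit
4: miss, evict 6, frames (3 8 4)
0: miss, evict 3, frames (8 4 0)
3: miss, evict 8, frames (4 0 3)
4: hit
0: hit
4: hit
6: miss, evict 4, frames (0 3 6)
0: hit
8: miss, evict 0, frames (3 6 8)
Hits: 7 of 16 references → 7/16 = 0.4375.

0.44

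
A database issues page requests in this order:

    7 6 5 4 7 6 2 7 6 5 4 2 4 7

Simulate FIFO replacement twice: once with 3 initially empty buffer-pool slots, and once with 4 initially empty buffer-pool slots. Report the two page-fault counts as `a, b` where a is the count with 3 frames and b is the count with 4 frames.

3 frames: F F F F F F F . . F F . . F → 10 faults.
4 frames: F F F F . . F F F F F F . F → 11 faults.
11 > 10: adding a frame increased faults — Belady's anomaly.

10, 11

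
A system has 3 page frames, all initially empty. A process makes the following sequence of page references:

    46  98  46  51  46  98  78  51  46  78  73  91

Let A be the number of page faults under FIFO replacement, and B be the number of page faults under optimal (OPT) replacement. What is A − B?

Under FIFO: F F . F . . F . F . F F → 7 faults.
Under OPT: F F . F . . F . . . F F → 6 faults.
A − B = 7 − 6 = 1.

1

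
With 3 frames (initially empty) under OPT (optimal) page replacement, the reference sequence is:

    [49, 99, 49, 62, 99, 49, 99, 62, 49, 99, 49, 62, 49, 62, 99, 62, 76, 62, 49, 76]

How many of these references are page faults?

4

49 → fault, frames (49)
99 → fault, frames (49 99)
49 → hit
62 → fault, frames (49 99 62)
99 → hit
49 → hit
99 → hit
62 → hit
49 → hit
99 → hit
49 → hit
62 → hit
49 → hit
62 → hit
99 → hit
62 → hit
76 → fault, evict 99, frames (49 62 76)
62 → hit
49 → hit
76 → hit
Page faults: 4.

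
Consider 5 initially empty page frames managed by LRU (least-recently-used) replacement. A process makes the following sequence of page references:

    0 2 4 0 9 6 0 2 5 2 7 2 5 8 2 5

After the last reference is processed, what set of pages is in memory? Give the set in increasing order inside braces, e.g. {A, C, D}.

{0, 2, 5, 7, 8}

0 -> fault, frames (0)
2 -> fault, frames (0 2)
4 -> fault, frames (0 2 4)
0 -> hit
9 -> fault, frames (2 4 0 9)
6 -> fault, frames (2 4 0 9 6)
0 -> hit
2 -> hit
5 -> fault, evict 4, frames (9 6 0 2 5)
2 -> hit
7 -> fault, evict 9, frames (6 0 5 2 7)
2 -> hit
5 -> hit
8 -> fault, evict 6, frames (0 7 2 5 8)
2 -> hit
5 -> hit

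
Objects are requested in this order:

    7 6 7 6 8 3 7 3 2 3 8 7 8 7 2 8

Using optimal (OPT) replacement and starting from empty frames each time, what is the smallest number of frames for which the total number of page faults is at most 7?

f=1: 16 faults
f=2: 8 faults
f=3: 6 faults
f=4: 5 faults
f=5: 5 faults
Smallest f with faults ≤ 7 is 3.

3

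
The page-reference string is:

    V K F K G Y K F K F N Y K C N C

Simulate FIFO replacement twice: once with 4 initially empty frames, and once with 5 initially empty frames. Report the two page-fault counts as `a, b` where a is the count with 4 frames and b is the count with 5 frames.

4 frames: F F F . F F . . . . F . F F . . → 8 faults.
5 frames: F F F . F F . . . . F . . F . . → 7 faults.
7 < 8: adding a frame reduced faults, as is typical.

8, 7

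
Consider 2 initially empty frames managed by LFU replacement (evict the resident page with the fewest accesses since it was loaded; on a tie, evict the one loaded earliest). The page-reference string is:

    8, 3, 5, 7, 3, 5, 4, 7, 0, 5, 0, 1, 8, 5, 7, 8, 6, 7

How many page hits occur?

1

8: miss, frames [8]
3: miss, frames [8, 3]
5: miss, evict 8, frames [3, 5]
7: miss, evict 3, frames [5, 7]
3: miss, evict 5, frames [7, 3]
5: miss, evict 7, frames [3, 5]
4: miss, evict 3, frames [5, 4]
7: miss, evict 5, frames [4, 7]
0: miss, evict 4, frames [7, 0]
5: miss, evict 7, frames [0, 5]
0: hit
1: miss, evict 5, frames [0, 1]
8: miss, evict 1, frames [0, 8]
5: miss, evict 8, frames [0, 5]
7: miss, evict 5, frames [0, 7]
8: miss, evict 7, frames [0, 8]
6: miss, evict 8, frames [0, 6]
7: miss, evict 6, frames [0, 7]
Hits: 1.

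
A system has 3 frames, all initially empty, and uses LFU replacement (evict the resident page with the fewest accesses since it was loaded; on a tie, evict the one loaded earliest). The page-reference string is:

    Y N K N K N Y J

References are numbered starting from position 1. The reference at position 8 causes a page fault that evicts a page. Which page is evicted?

pos 1: Y: miss, frames (Y)
pos 2: N: miss, frames (Y N)
pos 3: K: miss, frames (Y N K)
pos 4: N: hit
pos 5: K: hit
pos 6: N: hit
pos 7: Y: hit
pos 8: J: miss, evict Y, frames (N K J)
At position 8, page Y is evicted.

Y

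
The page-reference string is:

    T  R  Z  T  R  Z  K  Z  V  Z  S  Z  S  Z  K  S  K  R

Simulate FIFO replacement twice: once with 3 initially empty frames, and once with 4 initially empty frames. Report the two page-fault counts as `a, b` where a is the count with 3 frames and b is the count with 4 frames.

9, 7

3 frames: F F F . . . F . F . F F . . F . . F → 9 faults.
4 frames: F F F . . . F . F . F . . . . . . F → 7 faults.
7 < 9: adding a frame reduced faults, as is typical.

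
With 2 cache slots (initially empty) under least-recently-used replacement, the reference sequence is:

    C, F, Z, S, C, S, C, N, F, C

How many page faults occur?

8

C → miss, frames (C)
F → miss, frames (C F)
Z → miss, evict C, frames (F Z)
S → miss, evict F, frames (Z S)
C → miss, evict Z, frames (S C)
S → hit
C → hit
N → miss, evict S, frames (C N)
F → miss, evict C, frames (N F)
C → miss, evict N, frames (F C)
Page faults: 8.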